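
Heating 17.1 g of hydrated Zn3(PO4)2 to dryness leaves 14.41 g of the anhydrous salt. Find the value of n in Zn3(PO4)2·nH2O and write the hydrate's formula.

Mass of water lost = 17.1 − 14.41 = 2.69 g → 2.69 / 18.02 = 0.1493 mol H2O
Molar mass of Zn3(PO4)2 = 386.08 g/mol → mol Zn3(PO4)2 = 14.41 / 386.08 = 0.03732
n = 0.1493 / 0.03732 = 4.00 ≈ 4 → Zn3(PO4)2·4H2O

Zn3(PO4)2·4H2O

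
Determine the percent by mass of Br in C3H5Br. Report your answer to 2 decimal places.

Molar mass = 3(12.01) + 5(1.008) + 1(79.90) = 120.970 g/mol
Mass of Br per mole = 1 × 79.90 = 79.900 g
% Br = 79.900 / 120.970 × 100 = 66.05%

66.05%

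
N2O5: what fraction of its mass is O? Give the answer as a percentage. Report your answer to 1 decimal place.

Molar mass = 2(14.01) + 5(16.00) = 108.020 g/mol
Mass of O per mole = 5 × 16.00 = 80.000 g
% O = 80.000 / 108.020 × 100 = 74.1%

74.1%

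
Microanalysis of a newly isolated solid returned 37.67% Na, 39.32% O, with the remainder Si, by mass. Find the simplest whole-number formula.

Assume 100 g: 37.67 g Na, 39.32 g O, 23.01 g Si.
Na: 37.67 g ÷ 22.99 g/mol = 1.639 mol
O: 39.32 g ÷ 16.00 g/mol = 2.458 mol
Si: 23.01 g ÷ 28.09 g/mol = 0.8192 mol
Divide by the smallest (0.8192 mol Si): Na 2.000, O 3.000, Si 1.000
≈ 2:3:1 → Na2O3Si

Na2O3Si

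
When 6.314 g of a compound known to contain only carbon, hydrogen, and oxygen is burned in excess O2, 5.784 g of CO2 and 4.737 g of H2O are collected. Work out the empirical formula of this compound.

CH4O2

mol C = 5.784 / 44.01 = 0.1314; mass C = 0.1314 × 12.01 = 1.578 g
mol H = 2 × (4.737 / 18.02) = 0.5257; mass H = 0.5257 × 1.008 = 0.5300 g
mass O = 6.314 − (2.108) = 4.206 g → mol O = 0.2629
Ratios (÷ 0.1314): C 1.000, H 4.000, O 2.000
Ratio ≈ 1:4:2, so the empirical formula is CH4O2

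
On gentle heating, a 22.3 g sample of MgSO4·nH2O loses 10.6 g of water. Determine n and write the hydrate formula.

Mass of anhydrous MgSO4 = 22.3 − 10.6 = 11.7 g
mol H2O = 10.6 / 18.02 = 0.5882
Molar mass of MgSO4 = 120.38 g/mol → mol MgSO4 = 11.7 / 120.38 = 0.09719
n = 0.5882 / 0.09719 = 6.05 ≈ 6 → MgSO4·6H2O

MgSO4·6H2O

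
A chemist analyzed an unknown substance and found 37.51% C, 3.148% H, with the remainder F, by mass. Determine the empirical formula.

CHF

Assume 100 g: 37.51 g C, 3.148 g H, 59.342 g F.
Moles — C: 37.51 / 12.01 = 3.123 mol; H: 3.148 / 1.008 = 3.123 mol; F: 59.342 / 19.00 = 3.123 mol
Smallest is H at 3.123 mol; normalising gives C 1.000, H 1.000, F 1.000
→ CHF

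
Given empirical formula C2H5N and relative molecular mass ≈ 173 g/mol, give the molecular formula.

Empirical-formula mass = 43.07 g/mol
n = 173 / 43.07 = 4.02 ≈ 4
Molecular formula = (C2H5N)4 = C8H20N4

C8H20N4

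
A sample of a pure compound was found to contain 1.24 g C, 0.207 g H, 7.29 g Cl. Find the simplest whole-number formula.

CH2Cl2

Moles — C: 1.24 / 12.01 = 0.1032 mol; H: 0.207 / 1.008 = 0.2054 mol; Cl: 7.29 / 35.45 = 0.2056 mol
Ratios (÷ 0.1032): C 1.000, H 1.989, Cl 1.992
→ CH2Cl2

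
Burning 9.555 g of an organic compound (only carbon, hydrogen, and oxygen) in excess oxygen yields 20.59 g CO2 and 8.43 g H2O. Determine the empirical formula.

mol C = 20.59 / 44.01 = 0.4678; mass C = 0.4678 × 12.01 = 5.619 g
mol H = 2 × (8.43 / 18.02) = 0.9356; mass H = 0.9356 × 1.008 = 0.9431 g
mass O = 9.555 − (6.562) = 2.993 g → mol O = 0.1871
Smallest is O at 0.1871 mol; normalising gives C 2.501, H 5.002, O 1.000
×2: C 5.00, H 10.00, O 2.00 → C5H10O2

C5H10O2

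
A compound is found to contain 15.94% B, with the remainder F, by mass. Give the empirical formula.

Assume 100 g: 15.94 g B, 84.06 g F.
n(B) = 15.94/10.81 = 1.475, n(F) = 84.06/19.00 = 4.424
Smallest is B at 1.475 mol; normalising gives B 1.000, F 3.000
→ BF3

BF3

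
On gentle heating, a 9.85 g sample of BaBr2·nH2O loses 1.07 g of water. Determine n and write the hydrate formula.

Mass of anhydrous BaBr2 = 9.85 − 1.07 = 8.78 g
mol H2O = 1.07 / 18.02 = 0.05938
Molar mass of BaBr2 = 297.13 g/mol → mol BaBr2 = 8.78 / 297.13 = 0.02955
n = 0.05938 / 0.02955 = 2.01 ≈ 2 → BaBr2·2H2O

BaBr2·2H2O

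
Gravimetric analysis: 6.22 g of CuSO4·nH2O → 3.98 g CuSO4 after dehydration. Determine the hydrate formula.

CuSO4·5H2O

Mass of water lost = 6.22 − 3.98 = 2.24 g → 2.24 / 18.02 = 0.1243 mol H2O
Molar mass of CuSO4 = 159.62 g/mol → mol CuSO4 = 3.98 / 159.62 = 0.02493
n = 0.1243 / 0.02493 = 4.99 ≈ 5 → CuSO4·5H2O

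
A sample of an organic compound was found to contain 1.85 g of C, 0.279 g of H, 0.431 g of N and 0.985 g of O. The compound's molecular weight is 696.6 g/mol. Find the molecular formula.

C: 1.85 g ÷ 12.01 g/mol = 0.154 mol
H: 0.279 g ÷ 1.008 g/mol = 0.2768 mol
N: 0.431 g ÷ 14.01 g/mol = 0.03076 mol
O: 0.985 g ÷ 16.00 g/mol = 0.06156 mol
Divide by the smallest (0.03076 mol N): C 5.007, H 8.997, N 1.000, O 2.001
→ C5H9NO2
Empirical-formula mass = 115.13 g/mol
n = 696.6 / 115.13 = 6.05 ≈ 6
Molecular formula = (C5H9NO2)×6 = C30H54N6O12

C30H54N6O12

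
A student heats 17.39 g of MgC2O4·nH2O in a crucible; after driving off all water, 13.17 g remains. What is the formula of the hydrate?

MgC2O4·2H2O

Mass of water lost = 17.39 − 13.17 = 4.22 g → 4.22 / 18.02 = 0.2342 mol H2O
Molar mass of MgC2O4 = 112.33 g/mol → mol MgC2O4 = 13.17 / 112.33 = 0.1172
n = 0.2342 / 0.1172 = 2.00 ≈ 2 → MgC2O4·2H2O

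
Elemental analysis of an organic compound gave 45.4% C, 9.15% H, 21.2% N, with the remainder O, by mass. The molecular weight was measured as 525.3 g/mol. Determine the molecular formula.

Assume 100 g: 45.4 g C, 9.15 g H, 21.2 g N, 24.25 g O.
C: 45.4 g ÷ 12.01 g/mol = 3.78 mol
H: 9.15 g ÷ 1.008 g/mol = 9.077 mol
N: 21.2 g ÷ 14.01 g/mol = 1.513 mol
O: 24.25 g ÷ 16.00 g/mol = 1.516 mol
Ratios (÷ 1.513): C 2.498, H 5.999, N 1.000, O 1.002
×2: C 5.00, H 12.00, N 2.00, O 2.00 → C5H12N2O2
Empirical-formula mass = 132.17 g/mol
n = 525.3 / 132.17 = 3.97 ≈ 4
Molecular formula = (C5H12N2O2)×4 = C20H48N8O8

C20H48N8O8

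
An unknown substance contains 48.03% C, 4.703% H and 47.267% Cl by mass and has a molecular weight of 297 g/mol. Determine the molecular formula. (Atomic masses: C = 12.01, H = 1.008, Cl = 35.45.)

C12H14Cl4

Assume 100 g: 48.03 g C, 4.703 g H, 47.267 g Cl.
C: 48.03 g ÷ 12.01 g/mol = 3.999 mol
H: 4.703 g ÷ 1.008 g/mol = 4.666 mol
Cl: 47.267 g ÷ 35.45 g/mol = 1.333 mol
Smallest is Cl at 1.333 mol; normalising gives C 2.999, H 3.499, Cl 1.000
Scaling by 2: C 6.00, H 7.00, Cl 2.00 → C6H7Cl2
Empirical-formula mass = 150.02 g/mol
n = 297 / 150.02 = 1.98 ≈ 2
Molecular formula = (C6H7Cl2)×2 = C12H14Cl4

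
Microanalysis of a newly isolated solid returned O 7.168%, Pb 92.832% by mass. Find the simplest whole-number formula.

Assume 100 g: 7.168 g O, 92.832 g Pb.
O: 7.168 g ÷ 16.00 g/mol = 0.448 mol
Pb: 92.832 g ÷ 207.2 g/mol = 0.448 mol
Ratios (÷ 0.448): O 1.000, Pb 1.000
Ratio ≈ 1:1, so the empirical formula is OPb

OPb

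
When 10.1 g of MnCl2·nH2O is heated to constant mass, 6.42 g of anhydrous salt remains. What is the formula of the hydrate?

MnCl2·4H2O

Mass of water lost = 10.1 − 6.42 = 3.68 g → 3.68 / 18.02 = 0.2042 mol H2O
Molar mass of MnCl2 = 125.84 g/mol → mol MnCl2 = 6.42 / 125.84 = 0.05102
n = 0.2042 / 0.05102 = 4.00 ≈ 4 → MnCl2·4H2O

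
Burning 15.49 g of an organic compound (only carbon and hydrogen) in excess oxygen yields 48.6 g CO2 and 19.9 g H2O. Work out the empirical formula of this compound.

CH2

mol C = 48.6 / 44.01 = 1.104; mass C = 1.104 × 12.01 = 13.26 g
mol H = 2 × (19.9 / 18.02) = 2.209; mass H = 2.209 × 1.008 = 2.226 g
Smallest is C at 1.104 mol; normalising gives C 1.000, H 2.000
≈ 1:2 → CH2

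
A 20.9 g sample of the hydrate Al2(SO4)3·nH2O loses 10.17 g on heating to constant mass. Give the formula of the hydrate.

Mass of anhydrous Al2(SO4)3 = 20.9 − 10.17 = 10.73 g
mol H2O = 10.17 / 18.02 = 0.5644
Molar mass of Al2(SO4)3 = 342.17 g/mol → mol Al2(SO4)3 = 10.73 / 342.17 = 0.03136
n = 0.5644 / 0.03136 = 18.00 ≈ 18 → Al2(SO4)3·18H2O

Al2(SO4)3·18H2O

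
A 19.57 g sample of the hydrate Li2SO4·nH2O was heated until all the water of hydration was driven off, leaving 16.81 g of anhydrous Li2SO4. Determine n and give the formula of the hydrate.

Mass of water lost = 19.57 − 16.81 = 2.76 g → 2.76 / 18.02 = 0.1532 mol H2O
Molar mass of Li2SO4 = 109.95 g/mol → mol Li2SO4 = 16.81 / 109.95 = 0.1529
n = 0.1532 / 0.1529 = 1.00 ≈ 1 → Li2SO4·H2O

Li2SO4·H2O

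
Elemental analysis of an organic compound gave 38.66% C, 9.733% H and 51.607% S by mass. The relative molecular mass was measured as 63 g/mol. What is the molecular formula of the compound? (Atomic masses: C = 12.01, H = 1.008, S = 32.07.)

C2H6S

Assume 100 g: 38.66 g C, 9.733 g H, 51.607 g S.
C: 38.66 g ÷ 12.01 g/mol = 3.219 mol
H: 9.733 g ÷ 1.008 g/mol = 9.656 mol
S: 51.607 g ÷ 32.07 g/mol = 1.609 mol
Ratios (÷ 1.609): C 2.000, H 6.000, S 1.000
≈ 2:6:1 → C2H6S
Empirical-formula mass = 62.14 g/mol
n = 63 / 62.14 = 1.01 ≈ 1
Molecular formula = empirical formula = C2H6S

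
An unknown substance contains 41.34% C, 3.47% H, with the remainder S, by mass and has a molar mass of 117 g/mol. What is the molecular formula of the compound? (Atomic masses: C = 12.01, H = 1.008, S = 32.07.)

Assume 100 g: 41.34 g C, 3.47 g H, 55.19 g S.
Moles — C: 41.34 / 12.01 = 3.442 mol; H: 3.47 / 1.008 = 3.442 mol; S: 55.19 / 32.07 = 1.721 mol
Smallest is S at 1.721 mol; normalising gives C 2.000, H 2.000, S 1.000
Ratio ≈ 2:2:1, so the empirical formula is C2H2S
Empirical-formula mass = 58.11 g/mol
n = 117 / 58.11 = 2.01 ≈ 2
Molecular formula = (C2H2S)×2 = C4H4S2

C4H4S2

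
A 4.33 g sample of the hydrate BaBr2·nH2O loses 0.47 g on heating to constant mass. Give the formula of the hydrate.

BaBr2·2H2O

Mass of anhydrous BaBr2 = 4.33 − 0.47 = 3.86 g
mol H2O = 0.47 / 18.02 = 0.02608
Molar mass of BaBr2 = 297.13 g/mol → mol BaBr2 = 3.86 / 297.13 = 0.01299
n = 0.02608 / 0.01299 = 2.01 ≈ 2 → BaBr2·2H2O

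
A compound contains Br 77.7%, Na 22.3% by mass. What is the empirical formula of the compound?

BrNa

Assume 100 g: 77.7 g Br, 22.3 g Na.
Moles — Br: 77.7 / 79.90 = 0.9725 mol; Na: 22.3 / 22.99 = 0.97 mol
Ratios (÷ 0.97): Br 1.003, Na 1.000
≈ 1:1 → BrNa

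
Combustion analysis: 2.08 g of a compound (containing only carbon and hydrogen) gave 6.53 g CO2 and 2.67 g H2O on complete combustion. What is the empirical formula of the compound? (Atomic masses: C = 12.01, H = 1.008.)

CH2

mol C = 6.53 / 44.01 = 0.1484; mass C = 0.1484 × 12.01 = 1.782 g
mol H = 2 × (2.67 / 18.02) = 0.2963; mass H = 0.2963 × 1.008 = 0.2987 g
Ratios (÷ 0.1484): C 1.000, H 1.997
Ratio ≈ 1:2, so the empirical formula is CH2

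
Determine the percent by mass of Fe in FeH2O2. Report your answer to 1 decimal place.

62.1%

Molar mass = 1(55.85) + 2(1.008) + 2(16.00) = 89.866 g/mol
Mass of Fe per mole = 1 × 55.85 = 55.850 g
% Fe = 55.850 / 89.866 × 100 = 62.1%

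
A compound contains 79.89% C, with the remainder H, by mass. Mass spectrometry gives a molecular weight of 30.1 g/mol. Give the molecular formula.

Assume 100 g: 79.89 g C, 20.11 g H.
n(C) = 79.89/12.01 = 6.652, n(H) = 20.11/1.008 = 19.95
Divide by the smallest (6.652 mol C): C 1.000, H 2.999
≈ 1:3 → CH3
Empirical-formula mass = 15.03 g/mol
n = 30.1 / 15.03 = 2.00 ≈ 2
Molecular formula = (CH3)×2 = C2H6

C2H6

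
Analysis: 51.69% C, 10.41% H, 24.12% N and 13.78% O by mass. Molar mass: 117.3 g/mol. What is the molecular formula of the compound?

C5H12N2O

Assume 100 g: 51.69 g C, 10.41 g H, 24.12 g N, 13.78 g O.
C: 51.69 g ÷ 12.01 g/mol = 4.304 mol
H: 10.41 g ÷ 1.008 g/mol = 10.33 mol
N: 24.12 g ÷ 14.01 g/mol = 1.722 mol
O: 13.78 g ÷ 16.00 g/mol = 0.8612 mol
Divide by the smallest (0.8612 mol O): C 4.997, H 11.991, N 1.999, O 1.000
→ C5H12N2O
Empirical-formula mass = 116.17 g/mol
n = 117.3 / 116.17 = 1.01 ≈ 1
Molecular formula = empirical formula = C5H12N2O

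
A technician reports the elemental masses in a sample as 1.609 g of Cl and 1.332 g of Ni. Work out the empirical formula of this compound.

Cl2Ni

Moles — Cl: 1.609 / 35.45 = 0.04539 mol; Ni: 1.332 / 58.69 = 0.0227 mol
Divide by the smallest (0.0227 mol Ni): Cl 2.000, Ni 1.000
≈ 2:1 → Cl2Ni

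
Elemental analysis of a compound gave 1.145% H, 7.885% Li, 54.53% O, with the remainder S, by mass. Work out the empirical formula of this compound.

HLiO3S

Assume 100 g: 1.145 g H, 7.885 g Li, 54.53 g O, 36.44 g S.
H: 1.145 g ÷ 1.008 g/mol = 1.136 mol
Li: 7.885 g ÷ 6.94 g/mol = 1.136 mol
O: 54.53 g ÷ 16.00 g/mol = 3.408 mol
S: 36.44 g ÷ 32.07 g/mol = 1.136 mol
Smallest is H at 1.136 mol; normalising gives H 1.000, Li 1.000, O 3.000, S 1.000
Ratio ≈ 1:1:3:1, so the empirical formula is HLiO3S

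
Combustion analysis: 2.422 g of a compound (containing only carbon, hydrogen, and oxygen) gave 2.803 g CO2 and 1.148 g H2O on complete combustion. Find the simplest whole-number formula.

C2H4O3

mol C = 2.803 / 44.01 = 0.06369; mass C = 0.06369 × 12.01 = 0.7649 g
mol H = 2 × (1.148 / 18.02) = 0.1274; mass H = 0.1274 × 1.008 = 0.1284 g
mass O = 2.422 − (0.8934) = 1.529 g → mol O = 0.09554
Smallest is C at 0.06369 mol; normalising gives C 1.000, H 2.001, O 1.500
Multiply by 2: C 2.00, H 4.00, O 3.00 → C2H4O3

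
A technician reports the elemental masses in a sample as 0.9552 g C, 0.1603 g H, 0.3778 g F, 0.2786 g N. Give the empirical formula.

C: 0.9552 g ÷ 12.01 g/mol = 0.07953 mol
H: 0.1603 g ÷ 1.008 g/mol = 0.159 mol
F: 0.3778 g ÷ 19.00 g/mol = 0.01988 mol
N: 0.2786 g ÷ 14.01 g/mol = 0.01989 mol
Smallest is F at 0.01988 mol; normalising gives C 4.000, H 7.998, F 1.000, N 1.000
Ratio ≈ 4:8:1:1, so the empirical formula is C4H8FN

C4H8FN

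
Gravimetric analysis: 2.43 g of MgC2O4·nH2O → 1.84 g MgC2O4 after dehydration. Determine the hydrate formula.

MgC2O4·2H2O

Mass of water lost = 2.43 − 1.84 = 0.59 g → 0.59 / 18.02 = 0.03274 mol H2O
Molar mass of MgC2O4 = 112.33 g/mol → mol MgC2O4 = 1.84 / 112.33 = 0.01638
n = 0.03274 / 0.01638 = 2.00 ≈ 2 → MgC2O4·2H2O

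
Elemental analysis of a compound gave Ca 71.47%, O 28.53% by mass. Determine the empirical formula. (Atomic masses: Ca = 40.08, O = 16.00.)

Assume 100 g: 71.47 g Ca, 28.53 g O.
n(Ca) = 71.47/40.08 = 1.783, n(O) = 28.53/16.00 = 1.783
Smallest is O at 1.783 mol; normalising gives Ca 1.000, O 1.000
→ CaO

CaO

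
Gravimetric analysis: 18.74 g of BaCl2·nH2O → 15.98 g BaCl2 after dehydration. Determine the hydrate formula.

Mass of water lost = 18.74 − 15.98 = 2.76 g → 2.76 / 18.02 = 0.1532 mol H2O
Molar mass of BaCl2 = 208.23 g/mol → mol BaCl2 = 15.98 / 208.23 = 0.07674
n = 0.1532 / 0.07674 = 2.00 ≈ 2 → BaCl2·2H2O

BaCl2·2H2O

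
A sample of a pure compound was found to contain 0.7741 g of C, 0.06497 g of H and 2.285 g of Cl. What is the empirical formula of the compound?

CHCl

n(C) = 0.7741/12.01 = 0.06445, n(H) = 0.06497/1.008 = 0.06445, n(Cl) = 2.285/35.45 = 0.06446
Divide by the smallest (0.06445 mol H): C 1.000, H 1.000, Cl 1.000
Ratio ≈ 1:1:1, so the empirical formula is CHCl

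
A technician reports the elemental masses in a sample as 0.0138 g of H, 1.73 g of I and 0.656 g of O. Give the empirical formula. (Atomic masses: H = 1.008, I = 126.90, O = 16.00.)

Moles — H: 0.0138 / 1.008 = 0.01369 mol; I: 1.73 / 126.90 = 0.01363 mol; O: 0.656 / 16.00 = 0.041 mol
Ratios (÷ 0.01363): H 1.004, I 1.000, O 3.007
Ratio ≈ 1:1:3, so the empirical formula is HIO3

HIO3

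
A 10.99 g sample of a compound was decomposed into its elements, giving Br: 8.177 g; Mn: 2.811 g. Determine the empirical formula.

Br: 8.177 g ÷ 79.90 g/mol = 0.1023 mol
Mn: 2.811 g ÷ 54.94 g/mol = 0.05116 mol
Smallest is Mn at 0.05116 mol; normalising gives Br 2.000, Mn 1.000
Ratio ≈ 2:1, so the empirical formula is Br2Mn

Br2Mn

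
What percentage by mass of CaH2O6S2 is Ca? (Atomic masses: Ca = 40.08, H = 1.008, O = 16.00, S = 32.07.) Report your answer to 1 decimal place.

Molar mass = 1(40.08) + 2(1.008) + 6(16.00) + 2(32.07) = 202.236 g/mol
Mass of Ca per mole = 1 × 40.08 = 40.080 g
% Ca = 40.080 / 202.236 × 100 = 19.8%

19.8%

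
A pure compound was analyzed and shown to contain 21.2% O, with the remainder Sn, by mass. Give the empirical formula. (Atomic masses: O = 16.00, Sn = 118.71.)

O2Sn

Assume 100 g: 21.2 g O, 78.8 g Sn.
O: 21.2 g ÷ 16.00 g/mol = 1.325 mol
Sn: 78.8 g ÷ 118.71 g/mol = 0.6638 mol
Ratios (÷ 0.6638): O 1.996, Sn 1.000
Ratio ≈ 2:1, so the empirical formula is O2Sn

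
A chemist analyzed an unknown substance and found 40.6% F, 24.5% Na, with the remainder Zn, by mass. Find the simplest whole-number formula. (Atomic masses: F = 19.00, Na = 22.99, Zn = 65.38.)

F4Na2Zn

Assume 100 g: 40.6 g F, 24.5 g Na, 34.9 g Zn.
n(F) = 40.6/19.00 = 2.137, n(Na) = 24.5/22.99 = 1.066, n(Zn) = 34.9/65.38 = 0.5338
Ratios (÷ 0.5338): F 4.003, Na 1.996, Zn 1.000
Ratio ≈ 4:2:1, so the empirical formula is F4Na2Zn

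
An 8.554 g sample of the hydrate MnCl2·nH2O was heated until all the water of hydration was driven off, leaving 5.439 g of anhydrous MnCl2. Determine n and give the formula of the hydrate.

MnCl2·4H2O

Mass of water lost = 8.554 − 5.439 = 3.115 g → 3.115 / 18.02 = 0.1729 mol H2O
Molar mass of MnCl2 = 125.84 g/mol → mol MnCl2 = 5.439 / 125.84 = 0.04322
n = 0.1729 / 0.04322 = 4.00 ≈ 4 → MnCl2·4H2O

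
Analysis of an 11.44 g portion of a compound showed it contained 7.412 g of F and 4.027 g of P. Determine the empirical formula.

Moles — F: 7.412 / 19.00 = 0.3901 mol; P: 4.027 / 30.97 = 0.13 mol
Divide by the smallest (0.13 mol P): F 3.000, P 1.000
Ratio ≈ 3:1, so the empirical formula is F3P

F3P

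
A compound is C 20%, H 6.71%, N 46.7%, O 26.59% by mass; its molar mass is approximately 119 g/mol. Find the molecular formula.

Assume 100 g: 20 g C, 6.71 g H, 46.7 g N, 26.59 g O.
Moles — C: 20 / 12.01 = 1.665 mol; H: 6.71 / 1.008 = 6.657 mol; N: 46.7 / 14.01 = 3.333 mol; O: 26.59 / 16.00 = 1.662 mol
Ratios (÷ 1.662): C 1.002, H 4.006, N 2.006, O 1.000
Ratio ≈ 1:4:2:1, so the empirical formula is CH4N2O
Empirical-formula mass = 60.06 g/mol
n = 119 / 60.06 = 1.98 ≈ 2
Molecular formula = (CH4N2O)×2 = C2H8N4O2

C2H8N4O2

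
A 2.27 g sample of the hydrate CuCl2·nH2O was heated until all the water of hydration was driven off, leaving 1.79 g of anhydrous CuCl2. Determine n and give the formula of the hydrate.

Mass of water lost = 2.27 − 1.79 = 0.48 g → 0.48 / 18.02 = 0.02664 mol H2O
Molar mass of CuCl2 = 134.45 g/mol → mol CuCl2 = 1.79 / 134.45 = 0.01331
n = 0.02664 / 0.01331 = 2.00 ≈ 2 → CuCl2·2H2O

CuCl2·2H2O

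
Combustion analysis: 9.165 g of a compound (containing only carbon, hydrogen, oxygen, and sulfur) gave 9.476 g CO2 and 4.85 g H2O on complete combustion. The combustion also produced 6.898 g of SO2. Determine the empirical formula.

C4H10O3S2

mol C = 9.476 / 44.01 = 0.2153; mass C = 0.2153 × 12.01 = 2.586 g
mol H = 2 × (4.85 / 18.02) = 0.5383; mass H = 0.5383 × 1.008 = 0.5426 g
mol S = 6.898 / 64.07 = 0.1077; mass S = 3.453 g
mass O = 9.165 − (6.581) = 2.584 g → mol O = 0.1615
Smallest is S at 0.1077 mol; normalising gives C 2.000, H 5.000, O 1.500, S 1.000
Scaling by 2: C 4.00, H 10.00, O 3.00, S 2.00 → C4H10O3S2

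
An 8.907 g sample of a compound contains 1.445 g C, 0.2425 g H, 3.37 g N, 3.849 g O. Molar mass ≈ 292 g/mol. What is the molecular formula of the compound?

C: 1.445 g ÷ 12.01 g/mol = 0.1203 mol
H: 0.2425 g ÷ 1.008 g/mol = 0.2406 mol
N: 3.37 g ÷ 14.01 g/mol = 0.2405 mol
O: 3.849 g ÷ 16.00 g/mol = 0.2406 mol
Smallest is C at 0.1203 mol; normalising gives C 1.000, H 2.000, N 1.999, O 1.999
Ratio ≈ 1:2:2:2, so the empirical formula is CH2N2O2
Empirical-formula mass = 74.05 g/mol
n = 292 / 74.05 = 3.94 ≈ 4
Molecular formula = (CH2N2O2)×4 = C4H8N8O8

C4H8N8O8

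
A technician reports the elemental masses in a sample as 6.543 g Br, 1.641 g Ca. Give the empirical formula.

Br: 6.543 g ÷ 79.90 g/mol = 0.08189 mol
Ca: 1.641 g ÷ 40.08 g/mol = 0.04094 mol
Smallest is Ca at 0.04094 mol; normalising gives Br 2.000, Ca 1.000
Ratio ≈ 2:1, so the empirical formula is Br2Ca

Br2Ca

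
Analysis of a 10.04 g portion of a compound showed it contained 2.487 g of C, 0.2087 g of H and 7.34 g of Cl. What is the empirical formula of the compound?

CHCl

C: 2.487 g ÷ 12.01 g/mol = 0.2071 mol
H: 0.2087 g ÷ 1.008 g/mol = 0.207 mol
Cl: 7.34 g ÷ 35.45 g/mol = 0.2071 mol
Smallest is H at 0.207 mol; normalising gives C 1.000, H 1.000, Cl 1.000
≈ 1:1:1 → CHCl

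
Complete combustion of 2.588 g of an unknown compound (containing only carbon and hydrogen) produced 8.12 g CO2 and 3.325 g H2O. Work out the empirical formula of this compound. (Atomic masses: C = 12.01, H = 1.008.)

CH2

mol C = 8.12 / 44.01 = 0.1845; mass C = 0.1845 × 12.01 = 2.216 g
mol H = 2 × (3.325 / 18.02) = 0.3690; mass H = 0.3690 × 1.008 = 0.3720 g
Smallest is C at 0.1845 mol; normalising gives C 1.000, H 2.000
→ CH2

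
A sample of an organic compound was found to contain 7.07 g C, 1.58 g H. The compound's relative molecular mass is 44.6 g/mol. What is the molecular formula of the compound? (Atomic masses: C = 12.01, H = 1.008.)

C: 7.07 g ÷ 12.01 g/mol = 0.5887 mol
H: 1.58 g ÷ 1.008 g/mol = 1.567 mol
Ratios (÷ 0.5887): C 1.000, H 2.663
×3: C 3.00, H 7.99 → C3H8
Empirical-formula mass = 44.09 g/mol
n = 44.6 / 44.09 = 1.01 ≈ 1
Molecular formula = empirical formula = C3H8

C3H8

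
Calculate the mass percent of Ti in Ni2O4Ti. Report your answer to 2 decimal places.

Molar mass = 2(58.69) + 4(16.00) + 1(47.87) = 229.250 g/mol
Mass of Ti per mole = 1 × 47.87 = 47.870 g
% Ti = 47.870 / 229.250 × 100 = 20.88%

20.88%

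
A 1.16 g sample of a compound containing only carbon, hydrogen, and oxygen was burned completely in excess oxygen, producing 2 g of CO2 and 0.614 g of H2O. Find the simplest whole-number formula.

mol C = 2 / 44.01 = 0.04544; mass C = 0.04544 × 12.01 = 0.5458 g
mol H = 2 × (0.614 / 18.02) = 0.06815; mass H = 0.06815 × 1.008 = 0.06869 g
mass O = 1.16 − (0.6145) = 0.5455 g → mol O = 0.03410
Divide by the smallest (0.0341 mol O): C 1.333, H 1.999, O 1.000
×3: C 4.00, H 6.00, O 3.00 → C4H6O3

C4H6O3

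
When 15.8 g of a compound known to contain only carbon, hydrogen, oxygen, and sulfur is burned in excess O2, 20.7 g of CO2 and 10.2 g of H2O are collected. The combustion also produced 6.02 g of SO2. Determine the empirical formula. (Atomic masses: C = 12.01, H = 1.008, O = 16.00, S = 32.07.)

C5H12O4S

mol C = 20.7 / 44.01 = 0.4703; mass C = 0.4703 × 12.01 = 5.649 g
mol H = 2 × (10.2 / 18.02) = 1.132; mass H = 1.132 × 1.008 = 1.141 g
mol S = 6.02 / 64.07 = 0.09396; mass S = 3.013 g
mass O = 15.8 − (9.803) = 5.997 g → mol O = 0.3748
Smallest is S at 0.09396 mol; normalising gives C 5.006, H 12.049, O 3.989, S 1.000
→ C5H12O4S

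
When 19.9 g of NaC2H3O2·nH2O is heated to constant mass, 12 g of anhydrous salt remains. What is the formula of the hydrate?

Mass of water lost = 19.9 − 12 = 7.9 g → 7.9 / 18.02 = 0.4384 mol H2O
Molar mass of NaC2H3O2 = 82.03 g/mol → mol NaC2H3O2 = 12 / 82.03 = 0.1463
n = 0.4384 / 0.1463 = 3.00 ≈ 3 → NaC2H3O2·3H2O

NaC2H3O2·3H2O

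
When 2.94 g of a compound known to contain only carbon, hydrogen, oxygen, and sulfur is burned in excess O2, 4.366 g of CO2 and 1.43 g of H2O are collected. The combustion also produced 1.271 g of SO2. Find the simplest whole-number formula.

mol C = 4.366 / 44.01 = 0.09920; mass C = 0.09920 × 12.01 = 1.191 g
mol H = 2 × (1.43 / 18.02) = 0.1587; mass H = 0.1587 × 1.008 = 0.1600 g
mol S = 1.271 / 64.07 = 0.01984; mass S = 0.6362 g
mass O = 2.94 − (1.988) = 0.9524 g → mol O = 0.05952
Ratios (÷ 0.01984): C 5.001, H 8.001, O 3.001, S 1.000
→ C5H8O3S

C5H8O3S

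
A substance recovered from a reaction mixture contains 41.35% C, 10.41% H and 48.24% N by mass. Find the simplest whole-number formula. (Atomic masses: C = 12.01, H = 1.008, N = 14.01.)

Assume 100 g: 41.35 g C, 10.41 g H, 48.24 g N.
Moles — C: 41.35 / 12.01 = 3.443 mol; H: 10.41 / 1.008 = 10.33 mol; N: 48.24 / 14.01 = 3.443 mol
Ratios (÷ 3.443): C 1.000, H 3.000, N 1.000
≈ 1:3:1 → CH3N

CH3N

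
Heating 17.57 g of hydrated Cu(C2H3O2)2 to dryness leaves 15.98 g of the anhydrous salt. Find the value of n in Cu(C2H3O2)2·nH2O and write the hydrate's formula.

Mass of water lost = 17.57 − 15.98 = 1.59 g → 1.59 / 18.02 = 0.08824 mol H2O
Molar mass of Cu(C2H3O2)2 = 181.64 g/mol → mol Cu(C2H3O2)2 = 15.98 / 181.64 = 0.08798
n = 0.08824 / 0.08798 = 1.00 ≈ 1 → Cu(C2H3O2)2·H2O

Cu(C2H3O2)2·H2O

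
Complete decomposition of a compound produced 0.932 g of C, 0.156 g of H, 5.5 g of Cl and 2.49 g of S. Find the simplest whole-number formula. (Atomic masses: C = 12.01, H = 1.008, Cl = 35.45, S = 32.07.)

CH2Cl2S

C: 0.932 g ÷ 12.01 g/mol = 0.0776 mol
H: 0.156 g ÷ 1.008 g/mol = 0.1548 mol
Cl: 5.5 g ÷ 35.45 g/mol = 0.1551 mol
S: 2.49 g ÷ 32.07 g/mol = 0.07764 mol
Smallest is C at 0.0776 mol; normalising gives C 1.000, H 1.994, Cl 1.999, S 1.001
→ CH2Cl2S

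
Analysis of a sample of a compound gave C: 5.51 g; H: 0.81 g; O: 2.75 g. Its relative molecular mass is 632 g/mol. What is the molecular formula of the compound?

C: 5.51 g ÷ 12.01 g/mol = 0.4588 mol
H: 0.81 g ÷ 1.008 g/mol = 0.8036 mol
O: 2.75 g ÷ 16.00 g/mol = 0.1719 mol
Ratios (÷ 0.1719): C 2.669, H 4.675, O 1.000
Multiply by 3: C 8.01, H 14.03, O 3.00 → C8H14O3
Empirical-formula mass = 158.19 g/mol
n = 632 / 158.19 = 4.00 ≈ 4
Molecular formula = (C8H14O3)×4 = C32H56O12

C32H56O12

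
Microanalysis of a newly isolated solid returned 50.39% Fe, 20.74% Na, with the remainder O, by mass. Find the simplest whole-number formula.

FeNaO2

Assume 100 g: 50.39 g Fe, 20.74 g Na, 28.87 g O.
Moles — Fe: 50.39 / 55.85 = 0.9022 mol; Na: 20.74 / 22.99 = 0.9021 mol; O: 28.87 / 16.00 = 1.804 mol
Smallest is Na at 0.9021 mol; normalising gives Fe 1.000, Na 1.000, O 2.000
≈ 1:1:2 → FeNaO2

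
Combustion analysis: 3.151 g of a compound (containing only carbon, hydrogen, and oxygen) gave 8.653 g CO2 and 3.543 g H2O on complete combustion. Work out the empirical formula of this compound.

C8H16O

mol C = 8.653 / 44.01 = 0.1966; mass C = 0.1966 × 12.01 = 2.361 g
mol H = 2 × (3.543 / 18.02) = 0.3932; mass H = 0.3932 × 1.008 = 0.3964 g
mass O = 3.151 − (2.758) = 0.3933 g → mol O = 0.02458
Smallest is O at 0.02458 mol; normalising gives C 7.999, H 15.998, O 1.000
≈ 8:16:1 → C8H16O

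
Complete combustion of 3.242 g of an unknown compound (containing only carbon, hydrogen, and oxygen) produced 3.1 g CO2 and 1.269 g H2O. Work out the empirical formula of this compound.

mol C = 3.1 / 44.01 = 0.07044; mass C = 0.07044 × 12.01 = 0.8460 g
mol H = 2 × (1.269 / 18.02) = 0.1408; mass H = 0.1408 × 1.008 = 0.1420 g
mass O = 3.242 − (0.9879) = 2.254 g → mol O = 0.1409
Ratios (÷ 0.07044): C 1.000, H 2.000, O 2.000
Ratio ≈ 1:2:2, so the empirical formula is CH2O2

CH2O2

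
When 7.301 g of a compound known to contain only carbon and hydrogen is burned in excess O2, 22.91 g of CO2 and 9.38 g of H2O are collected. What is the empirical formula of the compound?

mol C = 22.91 / 44.01 = 0.5206; mass C = 0.5206 × 12.01 = 6.252 g
mol H = 2 × (9.38 / 18.02) = 1.041; mass H = 1.041 × 1.008 = 1.049 g
Smallest is C at 0.5206 mol; normalising gives C 1.000, H 2.000
≈ 1:2 → CH2

CH2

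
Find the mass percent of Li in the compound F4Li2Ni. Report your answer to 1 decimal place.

Molar mass = 4(19.00) + 2(6.94) + 1(58.69) = 148.570 g/mol
Mass of Li per mole = 2 × 6.94 = 13.880 g
% Li = 13.880 / 148.570 × 100 = 9.3%

9.3%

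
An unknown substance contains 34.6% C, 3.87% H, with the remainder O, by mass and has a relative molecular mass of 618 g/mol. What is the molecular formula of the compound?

Assume 100 g: 34.6 g C, 3.87 g H, 61.53 g O.
n(C) = 34.6/12.01 = 2.881, n(H) = 3.87/1.008 = 3.839, n(O) = 61.53/16.00 = 3.846
Smallest is C at 2.881 mol; normalising gives C 1.000, H 1.333, O 1.335
Multiply by 3: C 3.00, H 4.00, O 4.00 → C3H4O4
Empirical-formula mass = 104.06 g/mol
n = 618 / 104.06 = 5.94 ≈ 6
Molecular formula = (C3H4O4)×6 = C18H24O24

C18H24O24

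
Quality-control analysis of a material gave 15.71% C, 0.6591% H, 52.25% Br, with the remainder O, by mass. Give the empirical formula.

C2HBrO3

Assume 100 g: 15.71 g C, 0.6591 g H, 52.25 g Br, 31.381 g O.
Moles — C: 15.71 / 12.01 = 1.308 mol; H: 0.6591 / 1.008 = 0.6539 mol; Br: 52.25 / 79.90 = 0.6539 mol; O: 31.381 / 16.00 = 1.961 mol
Ratios (÷ 0.6539): C 2.001, H 1.000, Br 1.000, O 3.000
≈ 2:1:1:3 → C2HBrO3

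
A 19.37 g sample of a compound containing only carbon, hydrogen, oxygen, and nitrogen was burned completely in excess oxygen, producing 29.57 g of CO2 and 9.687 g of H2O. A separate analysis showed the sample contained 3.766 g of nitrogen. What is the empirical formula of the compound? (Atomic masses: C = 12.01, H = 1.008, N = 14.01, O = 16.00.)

C5H8N2O3

mol C = 29.57 / 44.01 = 0.6719; mass C = 0.6719 × 12.01 = 8.069 g
mol H = 2 × (9.687 / 18.02) = 1.075; mass H = 1.075 × 1.008 = 1.084 g
mol N = 3.766 / 14.01 = 0.2688
mass O = 19.37 − (12.92) = 6.451 g → mol O = 0.4032
Smallest is N at 0.2688 mol; normalising gives C 2.500, H 4.000, N 1.000, O 1.500
Multiply by 2: C 5.00, H 8.00, N 2.00, O 3.00 → C5H8N2O3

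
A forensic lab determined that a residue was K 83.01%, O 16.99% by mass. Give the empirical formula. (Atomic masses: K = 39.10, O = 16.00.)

K2O

Assume 100 g: 83.01 g K, 16.99 g O.
Moles — K: 83.01 / 39.10 = 2.123 mol; O: 16.99 / 16.00 = 1.062 mol
Divide by the smallest (1.062 mol O): K 1.999, O 1.000
→ K2O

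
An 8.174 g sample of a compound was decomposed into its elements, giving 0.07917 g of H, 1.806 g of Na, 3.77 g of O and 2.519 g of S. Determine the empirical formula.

HNaO3S

Moles — H: 0.07917 / 1.008 = 0.07854 mol; Na: 1.806 / 22.99 = 0.07856 mol; O: 3.77 / 16.00 = 0.2356 mol; S: 2.519 / 32.07 = 0.07855 mol
Divide by the smallest (0.07854 mol H): H 1.000, Na 1.000, O 3.000, S 1.000
Ratio ≈ 1:1:3:1, so the empirical formula is HNaO3S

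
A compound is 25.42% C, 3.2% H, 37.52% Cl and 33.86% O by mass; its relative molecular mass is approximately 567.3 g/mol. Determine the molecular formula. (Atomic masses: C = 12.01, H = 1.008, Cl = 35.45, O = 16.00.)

C12H18Cl6O12

Assume 100 g: 25.42 g C, 3.2 g H, 37.52 g Cl, 33.86 g O.
n(C) = 25.42/12.01 = 2.117, n(H) = 3.2/1.008 = 3.175, n(Cl) = 37.52/35.45 = 1.058, n(O) = 33.86/16.00 = 2.116
Smallest is Cl at 1.058 mol; normalising gives C 2.000, H 2.999, Cl 1.000, O 1.999
→ C2H3ClO2
Empirical-formula mass = 94.49 g/mol
n = 567.3 / 94.49 = 6.00 ≈ 6
Molecular formula = (C2H3ClO2)×6 = C12H18Cl6O12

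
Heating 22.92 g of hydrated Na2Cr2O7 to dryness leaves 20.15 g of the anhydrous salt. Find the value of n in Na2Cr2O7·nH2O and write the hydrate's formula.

Mass of water lost = 22.92 − 20.15 = 2.77 g → 2.77 / 18.02 = 0.1537 mol H2O
Molar mass of Na2Cr2O7 = 261.98 g/mol → mol Na2Cr2O7 = 20.15 / 261.98 = 0.07691
n = 0.1537 / 0.07691 = 2.00 ≈ 2 → Na2Cr2O7·2H2O

Na2Cr2O7·2H2O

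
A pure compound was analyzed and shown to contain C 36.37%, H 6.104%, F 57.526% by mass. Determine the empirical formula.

Assume 100 g: 36.37 g C, 6.104 g H, 57.526 g F.
n(C) = 36.37/12.01 = 3.028, n(H) = 6.104/1.008 = 6.056, n(F) = 57.526/19.00 = 3.028
Smallest is F at 3.028 mol; normalising gives C 1.000, H 2.000, F 1.000
→ CH2F

CH2F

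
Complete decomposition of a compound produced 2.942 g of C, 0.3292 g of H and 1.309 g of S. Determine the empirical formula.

n(C) = 2.942/12.01 = 0.245, n(H) = 0.3292/1.008 = 0.3266, n(S) = 1.309/32.07 = 0.04082
Smallest is S at 0.04082 mol; normalising gives C 6.001, H 8.001, S 1.000
→ C6H8S

C6H8S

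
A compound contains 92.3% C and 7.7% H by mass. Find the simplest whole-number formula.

Assume 100 g: 92.3 g C, 7.7 g H.
C: 92.3 g ÷ 12.01 g/mol = 7.685 mol
H: 7.7 g ÷ 1.008 g/mol = 7.639 mol
Ratios (÷ 7.639): C 1.006, H 1.000
→ CH

CH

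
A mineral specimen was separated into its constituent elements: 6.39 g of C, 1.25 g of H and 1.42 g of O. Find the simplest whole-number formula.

C: 6.39 g ÷ 12.01 g/mol = 0.5321 mol
H: 1.25 g ÷ 1.008 g/mol = 1.24 mol
O: 1.42 g ÷ 16.00 g/mol = 0.08875 mol
Smallest is O at 0.08875 mol; normalising gives C 5.995, H 13.973, O 1.000
≈ 6:14:1 → C6H14O

C6H14O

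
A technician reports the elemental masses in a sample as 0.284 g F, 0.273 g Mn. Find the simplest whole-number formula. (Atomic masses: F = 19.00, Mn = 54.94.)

F: 0.284 g ÷ 19.00 g/mol = 0.01495 mol
Mn: 0.273 g ÷ 54.94 g/mol = 0.004969 mol
Ratios (÷ 0.004969): F 3.008, Mn 1.000
→ F3Mn

F3Mn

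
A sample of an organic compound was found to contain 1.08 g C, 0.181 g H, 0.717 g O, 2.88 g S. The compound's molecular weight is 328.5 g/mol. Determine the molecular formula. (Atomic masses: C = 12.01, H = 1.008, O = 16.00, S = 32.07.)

C6H12O3S6

n(C) = 1.08/12.01 = 0.08993, n(H) = 0.181/1.008 = 0.1796, n(O) = 0.717/16.00 = 0.04481, n(S) = 2.88/32.07 = 0.0898
Divide by the smallest (0.04481 mol O): C 2.007, H 4.007, O 1.000, S 2.004
Ratio ≈ 2:4:1:2, so the empirical formula is C2H4OS2
Empirical-formula mass = 108.19 g/mol
n = 328.5 / 108.19 = 3.04 ≈ 3
Molecular formula = (C2H4OS2)×3 = C6H12O3S6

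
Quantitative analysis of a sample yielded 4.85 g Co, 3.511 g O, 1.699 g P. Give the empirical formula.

Co3O8P2

Moles — Co: 4.85 / 58.93 = 0.0823 mol; O: 3.511 / 16.00 = 0.2194 mol; P: 1.699 / 30.97 = 0.05486 mol
Ratios (÷ 0.05486): Co 1.500, O 4.000, P 1.000
Multiply by 2: Co 3.00, O 8.00, P 2.00 → Co3O8P2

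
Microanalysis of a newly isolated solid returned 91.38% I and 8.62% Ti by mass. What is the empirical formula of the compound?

Assume 100 g: 91.38 g I, 8.62 g Ti.
Moles — I: 91.38 / 126.90 = 0.7201 mol; Ti: 8.62 / 47.87 = 0.1801 mol
Divide by the smallest (0.1801 mol Ti): I 3.999, Ti 1.000
Ratio ≈ 4:1, so the empirical formula is I4Ti

I4Ti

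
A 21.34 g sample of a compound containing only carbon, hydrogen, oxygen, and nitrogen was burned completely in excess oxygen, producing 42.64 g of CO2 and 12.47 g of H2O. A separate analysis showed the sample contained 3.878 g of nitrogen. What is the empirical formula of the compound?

mol C = 42.64 / 44.01 = 0.9689; mass C = 0.9689 × 12.01 = 11.64 g
mol H = 2 × (12.47 / 18.02) = 1.384; mass H = 1.384 × 1.008 = 1.395 g
mol N = 3.878 / 14.01 = 0.2768
mass O = 21.34 − (16.91) = 4.431 g → mol O = 0.2769
Ratios (÷ 0.2768): C 3.500, H 5.000, N 1.000, O 1.000
Scaling by 2: C 7.00, H 10.00, N 2.00, O 2.00 → C7H10N2O2

C7H10N2O2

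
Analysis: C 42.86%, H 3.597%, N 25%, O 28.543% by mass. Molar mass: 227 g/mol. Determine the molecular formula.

Assume 100 g: 42.86 g C, 3.597 g H, 25 g N, 28.543 g O.
C: 42.86 g ÷ 12.01 g/mol = 3.569 mol
H: 3.597 g ÷ 1.008 g/mol = 3.568 mol
N: 25 g ÷ 14.01 g/mol = 1.784 mol
O: 28.543 g ÷ 16.00 g/mol = 1.784 mol
Smallest is O at 1.784 mol; normalising gives C 2.000, H 2.000, N 1.000, O 1.000
Ratio ≈ 2:2:1:1, so the empirical formula is C2H2NO
Empirical-formula mass = 56.05 g/mol
n = 227 / 56.05 = 4.05 ≈ 4
Molecular formula = (C2H2NO)×4 = C8H8N4O4

C8H8N4O4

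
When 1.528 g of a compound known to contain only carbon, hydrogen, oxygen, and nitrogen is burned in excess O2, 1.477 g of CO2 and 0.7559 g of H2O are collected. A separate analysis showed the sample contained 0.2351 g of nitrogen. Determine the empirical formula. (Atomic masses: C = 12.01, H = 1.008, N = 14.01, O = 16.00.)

C2H5NO3

mol C = 1.477 / 44.01 = 0.03356; mass C = 0.03356 × 12.01 = 0.4031 g
mol H = 2 × (0.7559 / 18.02) = 0.08390; mass H = 0.08390 × 1.008 = 0.08457 g
mol N = 0.2351 / 14.01 = 0.01678
mass O = 1.528 − (0.7227) = 0.8053 g → mol O = 0.05033
Smallest is N at 0.01678 mol; normalising gives C 2.000, H 4.999, N 1.000, O 2.999
→ C2H5NO3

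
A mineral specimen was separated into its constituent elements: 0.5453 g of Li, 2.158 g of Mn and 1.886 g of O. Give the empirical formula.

Li2MnO3

Li: 0.5453 g ÷ 6.94 g/mol = 0.07857 mol
Mn: 2.158 g ÷ 54.94 g/mol = 0.03928 mol
O: 1.886 g ÷ 16.00 g/mol = 0.1179 mol
Smallest is Mn at 0.03928 mol; normalising gives Li 2.000, Mn 1.000, O 3.001
≈ 2:1:3 → Li2MnO3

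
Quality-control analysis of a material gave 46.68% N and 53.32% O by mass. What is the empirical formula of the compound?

Assume 100 g: 46.68 g N, 53.32 g O.
Moles — N: 46.68 / 14.01 = 3.332 mol; O: 53.32 / 16.00 = 3.333 mol
Ratios (÷ 3.332): N 1.000, O 1.000
→ NO

NO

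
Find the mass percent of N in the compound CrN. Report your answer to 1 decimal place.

21.2%

Molar mass = 1(52.00) + 1(14.01) = 66.010 g/mol
Mass of N per mole = 1 × 14.01 = 14.010 g
% N = 14.010 / 66.010 × 100 = 21.2%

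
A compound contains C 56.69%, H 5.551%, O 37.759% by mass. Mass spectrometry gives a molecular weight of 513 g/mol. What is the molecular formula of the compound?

C24H28O12

Assume 100 g: 56.69 g C, 5.551 g H, 37.759 g O.
C: 56.69 g ÷ 12.01 g/mol = 4.72 mol
H: 5.551 g ÷ 1.008 g/mol = 5.507 mol
O: 37.759 g ÷ 16.00 g/mol = 2.36 mol
Ratios (÷ 2.36): C 2.000, H 2.334, O 1.000
Multiply by 3: C 6.00, H 7.00, O 3.00 → C6H7O3
Empirical-formula mass = 127.12 g/mol
n = 513 / 127.12 = 4.04 ≈ 4
Molecular formula = (C6H7O3)×4 = C24H28O12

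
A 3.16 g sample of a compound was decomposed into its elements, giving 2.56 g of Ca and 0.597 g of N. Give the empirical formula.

Ca3N2

Moles — Ca: 2.56 / 40.08 = 0.06387 mol; N: 0.597 / 14.01 = 0.04261 mol
Smallest is N at 0.04261 mol; normalising gives Ca 1.499, N 1.000
Multiply by 2: Ca 3.00, N 2.00 → Ca3N2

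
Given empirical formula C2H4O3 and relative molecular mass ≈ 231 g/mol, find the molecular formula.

C6H12O9

Empirical-formula mass = 76.05 g/mol
n = 231 / 76.05 = 3.04 ≈ 3
Molecular formula = (C2H4O3)3 = C6H12O9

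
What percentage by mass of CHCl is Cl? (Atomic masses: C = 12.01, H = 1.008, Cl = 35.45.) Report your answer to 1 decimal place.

73.1%

Molar mass = 1(12.01) + 1(1.008) + 1(35.45) = 48.468 g/mol
Mass of Cl per mole = 1 × 35.45 = 35.450 g
% Cl = 35.450 / 48.468 × 100 = 73.1%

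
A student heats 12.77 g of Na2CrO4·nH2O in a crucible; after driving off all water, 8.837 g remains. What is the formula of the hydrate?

Mass of water lost = 12.77 − 8.837 = 3.933 g → 3.933 / 18.02 = 0.2183 mol H2O
Molar mass of Na2CrO4 = 161.98 g/mol → mol Na2CrO4 = 8.837 / 161.98 = 0.05456
n = 0.2183 / 0.05456 = 4.00 ≈ 4 → Na2CrO4·4H2O

Na2CrO4·4H2O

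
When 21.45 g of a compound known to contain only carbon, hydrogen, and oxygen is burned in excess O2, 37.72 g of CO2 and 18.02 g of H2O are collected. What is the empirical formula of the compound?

C3H7O2

mol C = 37.72 / 44.01 = 0.8571; mass C = 0.8571 × 12.01 = 10.29 g
mol H = 2 × (18.02 / 18.02) = 2.000; mass H = 2.000 × 1.008 = 2.016 g
mass O = 21.45 − (12.31) = 9.140 g → mol O = 0.5713
Divide by the smallest (0.5713 mol O): C 1.500, H 3.501, O 1.000
×2: C 3.00, H 7.00, O 2.00 → C3H7O2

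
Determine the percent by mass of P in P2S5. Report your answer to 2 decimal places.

Molar mass = 2(30.97) + 5(32.07) = 222.290 g/mol
Mass of P per mole = 2 × 30.97 = 61.940 g
% P = 61.940 / 222.290 × 100 = 27.86%

27.86%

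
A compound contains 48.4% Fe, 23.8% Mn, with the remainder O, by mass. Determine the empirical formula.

Fe2MnO4

Assume 100 g: 48.4 g Fe, 23.8 g Mn, 27.8 g O.
Moles — Fe: 48.4 / 55.85 = 0.8666 mol; Mn: 23.8 / 54.94 = 0.4332 mol; O: 27.8 / 16.00 = 1.738 mol
Smallest is Mn at 0.4332 mol; normalising gives Fe 2.000, Mn 1.000, O 4.011
≈ 2:1:4 → Fe2MnO4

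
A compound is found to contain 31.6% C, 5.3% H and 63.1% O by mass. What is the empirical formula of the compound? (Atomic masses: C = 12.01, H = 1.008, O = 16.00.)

C2H4O3

Assume 100 g: 31.6 g C, 5.3 g H, 63.1 g O.
n(C) = 31.6/12.01 = 2.631, n(H) = 5.3/1.008 = 5.258, n(O) = 63.1/16.00 = 3.944
Ratios (÷ 2.631): C 1.000, H 1.998, O 1.499
Scaling by 2: C 2.00, H 4.00, O 3.00 → C2H4O3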